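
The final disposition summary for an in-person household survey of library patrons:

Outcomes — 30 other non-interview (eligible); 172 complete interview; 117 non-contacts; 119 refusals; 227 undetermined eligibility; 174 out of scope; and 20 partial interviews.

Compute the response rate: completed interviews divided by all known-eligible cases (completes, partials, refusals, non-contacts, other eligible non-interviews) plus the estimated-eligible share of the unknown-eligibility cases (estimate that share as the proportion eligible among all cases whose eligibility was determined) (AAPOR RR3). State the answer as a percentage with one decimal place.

27.6%

Top → 172
Eligible (known) → 172 + 20 + 119 + 117 + 30 = 458
e = 458 / (458 + 174) = 458 / 632 = 0.7247
e × U → 0.7247 × 227 = 164.51
Denom → 458 + 164.51 = 622.51
RR3 = 172 / 622.51 = 0.2763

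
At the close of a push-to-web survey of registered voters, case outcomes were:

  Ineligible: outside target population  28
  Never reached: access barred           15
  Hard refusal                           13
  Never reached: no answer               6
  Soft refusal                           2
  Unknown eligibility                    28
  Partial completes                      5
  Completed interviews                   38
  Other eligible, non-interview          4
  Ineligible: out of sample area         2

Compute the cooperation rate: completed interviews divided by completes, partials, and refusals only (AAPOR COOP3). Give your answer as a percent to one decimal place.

Refused = 13 + 2 = 15
No contact after all attempts = 6 + 15 = 21
Screened out, ineligible = 28 + 2 = 30
Num → 38
Denominator → 38 + 5 + 15 = 58
COOP3 = 38 / 58 = 0.6552

65.5%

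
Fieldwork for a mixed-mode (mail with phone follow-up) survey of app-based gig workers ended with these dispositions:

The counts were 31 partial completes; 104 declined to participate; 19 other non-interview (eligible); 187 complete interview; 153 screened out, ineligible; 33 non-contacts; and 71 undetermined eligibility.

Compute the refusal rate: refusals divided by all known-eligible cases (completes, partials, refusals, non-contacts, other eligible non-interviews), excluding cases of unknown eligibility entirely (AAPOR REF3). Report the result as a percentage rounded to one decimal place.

27.8%

Top = 104
Denominator = 187 + 31 + 104 + 33 + 19 = 374
REF3 = 104 / 374 = 0.2781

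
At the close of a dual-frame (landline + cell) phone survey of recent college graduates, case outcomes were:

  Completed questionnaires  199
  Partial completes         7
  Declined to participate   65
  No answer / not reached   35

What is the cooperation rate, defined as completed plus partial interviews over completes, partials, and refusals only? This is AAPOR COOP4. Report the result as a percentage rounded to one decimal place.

76.0%

Top → 199 + 7 = 206
Denominator → 199 + 7 + 65 = 271
COOP4 = 206 / 271 = 0.7601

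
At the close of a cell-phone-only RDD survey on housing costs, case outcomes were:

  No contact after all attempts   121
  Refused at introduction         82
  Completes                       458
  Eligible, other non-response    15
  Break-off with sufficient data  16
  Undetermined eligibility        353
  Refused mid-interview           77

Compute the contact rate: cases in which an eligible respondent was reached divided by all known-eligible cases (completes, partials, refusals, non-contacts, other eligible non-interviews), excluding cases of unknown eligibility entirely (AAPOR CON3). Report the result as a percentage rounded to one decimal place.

Refusal or break-off = 82 + 77 = 159
Numerator = 458 + 16 + 159 + 15 = 648
Denominator = 458 + 16 + 159 + 121 + 15 = 769
CON3 = 648 / 769 = 0.8427

84.3%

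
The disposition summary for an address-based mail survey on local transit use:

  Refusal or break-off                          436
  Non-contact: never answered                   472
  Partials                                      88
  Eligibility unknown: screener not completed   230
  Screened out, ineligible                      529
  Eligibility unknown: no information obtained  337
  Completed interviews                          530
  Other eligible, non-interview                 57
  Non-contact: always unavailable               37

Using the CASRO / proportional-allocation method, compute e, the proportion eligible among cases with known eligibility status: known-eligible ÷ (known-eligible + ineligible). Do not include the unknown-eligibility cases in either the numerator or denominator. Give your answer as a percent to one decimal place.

Non-contacts = 472 + 37 = 509
Unknown eligibility = 230 + 337 = 567
Known eligible → 530 + 88 + 436 + 509 + 57 = 1620
e = 1620 / (1620 + 529) = 1620 / 2149 = 0.7538

75.4%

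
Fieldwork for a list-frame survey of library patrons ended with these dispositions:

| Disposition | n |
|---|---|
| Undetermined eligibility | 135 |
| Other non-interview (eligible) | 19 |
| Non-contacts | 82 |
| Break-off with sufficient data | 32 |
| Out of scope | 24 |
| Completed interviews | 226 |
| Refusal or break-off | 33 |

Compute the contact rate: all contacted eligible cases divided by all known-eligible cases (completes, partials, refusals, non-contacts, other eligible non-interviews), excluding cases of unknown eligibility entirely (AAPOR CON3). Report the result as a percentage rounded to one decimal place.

79.1%

Top → 226 + 32 + 33 + 19 = 310
Base → 226 + 32 + 33 + 82 + 19 = 392
CON3 = 310 / 392 = 0.7908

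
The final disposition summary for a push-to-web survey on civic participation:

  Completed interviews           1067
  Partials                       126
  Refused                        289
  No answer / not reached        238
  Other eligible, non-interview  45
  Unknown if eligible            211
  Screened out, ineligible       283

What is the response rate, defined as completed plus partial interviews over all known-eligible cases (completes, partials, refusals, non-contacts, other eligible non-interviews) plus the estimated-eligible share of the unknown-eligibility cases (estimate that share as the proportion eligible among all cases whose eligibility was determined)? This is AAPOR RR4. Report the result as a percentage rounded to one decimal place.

Num: 1067 + 126 = 1193
Determined eligible: 1067 + 126 + 289 + 238 + 45 = 1765
e = 1765 / (1765 + 283) = 1765 / 2048 = 0.8618
Estimated eligible among unknowns: 0.8618 × 211 = 181.84
Base: 1765 + 181.84 = 1946.84
RR4 = 1193 / 1946.84 = 0.6128

61.3%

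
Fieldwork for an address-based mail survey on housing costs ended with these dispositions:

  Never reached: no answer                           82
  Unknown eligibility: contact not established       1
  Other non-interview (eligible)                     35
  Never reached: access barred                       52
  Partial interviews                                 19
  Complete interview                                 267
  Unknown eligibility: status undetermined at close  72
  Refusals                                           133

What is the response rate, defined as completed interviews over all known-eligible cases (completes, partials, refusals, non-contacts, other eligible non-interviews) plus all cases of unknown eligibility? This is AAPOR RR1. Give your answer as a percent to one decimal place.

40.4%

No contact after all attempts = 82 + 52 = 134
Unknown if eligible = 1 + 72 = 73
Numerator: 267
Denominator: 267 + 19 + 133 + 134 + 35 + 73 = 661
RR1 = 267 / 661 = 0.4039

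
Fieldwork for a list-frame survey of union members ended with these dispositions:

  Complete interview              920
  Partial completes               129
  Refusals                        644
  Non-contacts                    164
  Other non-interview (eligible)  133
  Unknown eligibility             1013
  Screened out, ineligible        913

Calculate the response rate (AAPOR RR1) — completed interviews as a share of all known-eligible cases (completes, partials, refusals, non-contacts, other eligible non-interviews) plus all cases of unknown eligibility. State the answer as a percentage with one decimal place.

Numerator: 920
Denominator: 920 + 129 + 644 + 164 + 133 + 1013 = 3003
RR1 = 920 / 3003 = 0.3064

30.6%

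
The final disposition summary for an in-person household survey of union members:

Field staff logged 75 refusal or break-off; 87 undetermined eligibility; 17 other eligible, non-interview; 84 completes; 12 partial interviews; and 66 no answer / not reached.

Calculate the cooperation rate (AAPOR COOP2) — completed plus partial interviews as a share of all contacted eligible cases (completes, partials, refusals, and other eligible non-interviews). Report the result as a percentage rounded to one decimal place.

51.1%

Top: 84 + 12 = 96
Denom: 84 + 12 + 75 + 17 = 188
COOP2 = 96 / 188 = 0.5106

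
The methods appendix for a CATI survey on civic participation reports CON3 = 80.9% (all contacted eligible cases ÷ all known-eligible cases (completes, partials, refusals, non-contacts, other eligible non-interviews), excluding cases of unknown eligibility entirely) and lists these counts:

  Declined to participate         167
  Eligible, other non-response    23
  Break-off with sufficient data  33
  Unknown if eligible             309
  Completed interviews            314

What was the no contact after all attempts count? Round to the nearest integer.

Numerator: 314 + 33 + 167 + 23 = 537
CON3 = 537 / D = 0.809
D = 537 / 0.809 = 663.8
Rest of base = 537
no contact after all attempts = 663.8 − 537 ≈ 127

127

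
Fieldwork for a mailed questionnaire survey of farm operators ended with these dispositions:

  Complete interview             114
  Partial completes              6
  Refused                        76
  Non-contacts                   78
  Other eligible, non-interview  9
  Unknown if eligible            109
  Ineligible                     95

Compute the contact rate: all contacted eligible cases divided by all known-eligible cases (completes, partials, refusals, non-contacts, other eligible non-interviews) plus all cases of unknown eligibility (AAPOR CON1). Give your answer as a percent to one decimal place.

Numerator → 114 + 6 + 76 + 9 = 205
Denom → 114 + 6 + 76 + 78 + 9 + 109 = 392
CON1 = 205 / 392 = 0.5230

52.3%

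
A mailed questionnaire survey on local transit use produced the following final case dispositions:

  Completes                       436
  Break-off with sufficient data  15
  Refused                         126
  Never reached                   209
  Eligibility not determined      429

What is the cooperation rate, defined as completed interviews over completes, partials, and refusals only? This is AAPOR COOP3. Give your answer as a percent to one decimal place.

Top = 436
Base = 436 + 15 + 126 = 577
COOP3 = 436 / 577 = 0.7556

75.6%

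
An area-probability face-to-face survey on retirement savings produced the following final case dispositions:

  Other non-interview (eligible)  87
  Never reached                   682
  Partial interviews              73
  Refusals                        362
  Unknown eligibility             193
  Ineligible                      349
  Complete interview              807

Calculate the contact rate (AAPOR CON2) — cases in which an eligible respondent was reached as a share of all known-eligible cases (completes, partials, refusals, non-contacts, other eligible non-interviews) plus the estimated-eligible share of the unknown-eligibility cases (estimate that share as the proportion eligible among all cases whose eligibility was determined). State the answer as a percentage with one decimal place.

61.1%

Num: 807 + 73 + 362 + 87 = 1329
Known eligible: 807 + 73 + 362 + 682 + 87 = 2011
e = 2011 / (2011 + 349) = 2011 / 2360 = 0.8521
e × U: 0.8521 × 193 = 164.46
Base: 2011 + 164.46 = 2175.46
CON2 = 1329 / 2175.46 = 0.6109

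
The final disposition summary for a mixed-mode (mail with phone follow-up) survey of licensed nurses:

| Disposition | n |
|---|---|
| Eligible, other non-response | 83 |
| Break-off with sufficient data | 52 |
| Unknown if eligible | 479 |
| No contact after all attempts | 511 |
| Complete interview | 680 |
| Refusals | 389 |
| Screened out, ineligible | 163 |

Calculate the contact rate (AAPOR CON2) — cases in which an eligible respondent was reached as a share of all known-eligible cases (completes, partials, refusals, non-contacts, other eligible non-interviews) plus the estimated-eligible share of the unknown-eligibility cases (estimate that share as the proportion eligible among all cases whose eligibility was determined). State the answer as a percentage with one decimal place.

Numerator: 680 + 52 + 389 + 83 = 1204
Determined eligible: 680 + 52 + 389 + 511 + 83 = 1715
e = 1715 / (1715 + 163) = 1715 / 1878 = 0.9132
Estimated eligible among unknowns: 0.9132 × 479 = 437.42
Denom: 1715 + 437.42 = 2152.42
CON2 = 1204 / 2152.42 = 0.5594

55.9%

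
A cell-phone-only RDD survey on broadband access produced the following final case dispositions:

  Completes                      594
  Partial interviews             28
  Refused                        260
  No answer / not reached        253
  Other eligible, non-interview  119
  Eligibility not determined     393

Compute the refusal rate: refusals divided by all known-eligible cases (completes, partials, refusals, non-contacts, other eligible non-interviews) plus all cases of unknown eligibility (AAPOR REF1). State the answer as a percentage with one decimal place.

Numerator → 260
Denominator → 594 + 28 + 260 + 253 + 119 + 393 = 1647
REF1 = 260 / 1647 = 0.1579

15.8%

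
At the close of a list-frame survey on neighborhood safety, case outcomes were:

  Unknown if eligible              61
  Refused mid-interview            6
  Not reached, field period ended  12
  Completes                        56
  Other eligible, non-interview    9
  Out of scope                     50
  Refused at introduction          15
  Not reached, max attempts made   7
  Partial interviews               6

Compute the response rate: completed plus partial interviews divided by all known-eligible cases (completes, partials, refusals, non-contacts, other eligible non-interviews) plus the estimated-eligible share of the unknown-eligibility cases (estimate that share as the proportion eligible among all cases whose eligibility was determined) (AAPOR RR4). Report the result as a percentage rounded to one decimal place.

40.5%

Refused = 15 + 6 = 21
No contact after all attempts = 12 + 7 = 19
Numerator: 56 + 6 = 62
Eligible (known): 56 + 6 + 21 + 19 + 9 = 111
e = 111 / (111 + 50) = 111 / 161 = 0.6894
Eligible share of unknowns: 0.6894 × 61 = 42.05
Denominator: 111 + 42.05 = 153.05
RR4 = 62 / 153.05 = 0.4051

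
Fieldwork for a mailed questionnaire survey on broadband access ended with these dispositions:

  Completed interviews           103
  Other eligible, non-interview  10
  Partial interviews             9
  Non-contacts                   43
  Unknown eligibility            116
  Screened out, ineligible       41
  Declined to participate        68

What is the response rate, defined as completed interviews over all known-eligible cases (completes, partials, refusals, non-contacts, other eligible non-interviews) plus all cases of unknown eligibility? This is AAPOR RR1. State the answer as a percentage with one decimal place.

29.5%

Top: 103
Denominator: 103 + 9 + 68 + 43 + 10 + 116 = 349
RR1 = 103 / 349 = 0.2951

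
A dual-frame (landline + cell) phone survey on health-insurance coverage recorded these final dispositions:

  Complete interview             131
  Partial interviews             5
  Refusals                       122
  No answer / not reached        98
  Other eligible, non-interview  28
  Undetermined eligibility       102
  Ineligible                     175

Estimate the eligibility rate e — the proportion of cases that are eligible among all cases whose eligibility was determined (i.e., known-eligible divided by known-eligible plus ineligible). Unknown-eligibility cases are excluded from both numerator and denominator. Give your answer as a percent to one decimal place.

68.7%

Determined eligible = 131 + 5 + 122 + 98 + 28 = 384
e = 384 / (384 + 175) = 384 / 559 = 0.6869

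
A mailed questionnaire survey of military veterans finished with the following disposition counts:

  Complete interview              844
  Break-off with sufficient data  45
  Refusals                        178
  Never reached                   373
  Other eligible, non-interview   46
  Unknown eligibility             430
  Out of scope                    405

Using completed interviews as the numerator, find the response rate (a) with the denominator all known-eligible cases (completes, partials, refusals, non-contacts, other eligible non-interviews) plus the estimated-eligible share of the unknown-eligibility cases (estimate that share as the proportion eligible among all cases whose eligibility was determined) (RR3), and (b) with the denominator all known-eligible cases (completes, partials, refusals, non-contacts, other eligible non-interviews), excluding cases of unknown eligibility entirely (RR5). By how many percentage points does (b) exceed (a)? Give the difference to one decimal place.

10.5

Numerator → 844
Eligible (known) → 844 + 45 + 178 + 373 + 46 = 1486
e = 1486 / (1486 + 405) = 1486 / 1891 = 0.7858
Eligible share of unknowns → 0.7858 × 430 = 337.89
Denominator → 1486 + 337.89 = 1823.89
RR3 = 844 / 1823.89 = 0.4627
Denominator → 844 + 45 + 178 + 373 + 46 = 1486
RR5 = 844 / 1486 = 0.5680
Difference = 56.80 − 46.27 = 10.53 percentage points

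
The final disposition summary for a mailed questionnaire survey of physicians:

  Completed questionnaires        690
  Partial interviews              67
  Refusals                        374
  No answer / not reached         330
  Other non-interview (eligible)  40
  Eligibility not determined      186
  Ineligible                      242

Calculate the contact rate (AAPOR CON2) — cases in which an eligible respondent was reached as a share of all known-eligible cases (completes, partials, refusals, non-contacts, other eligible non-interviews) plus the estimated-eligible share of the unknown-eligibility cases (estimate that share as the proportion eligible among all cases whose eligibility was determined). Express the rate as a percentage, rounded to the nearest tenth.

Numerator = 690 + 67 + 374 + 40 = 1171
Determined eligible = 690 + 67 + 374 + 330 + 40 = 1501
e = 1501 / (1501 + 242) = 1501 / 1743 = 0.8612
Eligible share of unknowns = 0.8612 × 186 = 160.18
Base = 1501 + 160.18 = 1661.18
CON2 = 1171 / 1661.18 = 0.7049

70.5%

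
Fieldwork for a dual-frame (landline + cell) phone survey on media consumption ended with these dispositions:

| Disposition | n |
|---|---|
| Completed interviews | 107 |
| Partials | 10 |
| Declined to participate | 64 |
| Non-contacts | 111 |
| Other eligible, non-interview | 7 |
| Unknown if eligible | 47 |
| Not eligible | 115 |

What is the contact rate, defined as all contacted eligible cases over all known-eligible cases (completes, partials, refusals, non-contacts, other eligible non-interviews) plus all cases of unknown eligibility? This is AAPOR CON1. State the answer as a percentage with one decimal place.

54.3%

Numerator → 107 + 10 + 64 + 7 = 188
Denominator → 107 + 10 + 64 + 111 + 7 + 47 = 346
CON1 = 188 / 346 = 0.5434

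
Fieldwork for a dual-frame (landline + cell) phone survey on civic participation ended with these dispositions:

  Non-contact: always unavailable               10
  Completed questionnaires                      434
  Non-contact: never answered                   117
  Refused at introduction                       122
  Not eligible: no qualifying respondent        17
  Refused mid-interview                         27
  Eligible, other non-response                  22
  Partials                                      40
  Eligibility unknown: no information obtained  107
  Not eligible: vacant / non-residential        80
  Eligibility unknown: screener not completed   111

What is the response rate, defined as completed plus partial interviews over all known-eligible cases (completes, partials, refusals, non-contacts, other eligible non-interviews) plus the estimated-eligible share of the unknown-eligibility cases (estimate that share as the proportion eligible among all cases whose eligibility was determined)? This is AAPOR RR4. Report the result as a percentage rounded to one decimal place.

Declined to participate = 122 + 27 = 149
Never reached = 117 + 10 = 127
Eligibility not determined = 111 + 107 = 218
Not eligible = 17 + 80 = 97
Numerator → 434 + 40 = 474
Known eligible → 434 + 40 + 149 + 127 + 22 = 772
e = 772 / (772 + 97) = 772 / 869 = 0.8884
Eligible share of unknowns → 0.8884 × 218 = 193.67
Denominator → 772 + 193.67 = 965.67
RR4 = 474 / 965.67 = 0.4909

49.1%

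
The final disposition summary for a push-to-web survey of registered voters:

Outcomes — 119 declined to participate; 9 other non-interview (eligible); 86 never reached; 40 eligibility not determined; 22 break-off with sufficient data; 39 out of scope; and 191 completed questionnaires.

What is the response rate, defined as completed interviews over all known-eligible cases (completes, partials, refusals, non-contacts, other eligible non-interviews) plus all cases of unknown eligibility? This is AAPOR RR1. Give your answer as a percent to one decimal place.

Numerator: 191
Denominator: 191 + 22 + 119 + 86 + 9 + 40 = 467
RR1 = 191 / 467 = 0.4090

40.9%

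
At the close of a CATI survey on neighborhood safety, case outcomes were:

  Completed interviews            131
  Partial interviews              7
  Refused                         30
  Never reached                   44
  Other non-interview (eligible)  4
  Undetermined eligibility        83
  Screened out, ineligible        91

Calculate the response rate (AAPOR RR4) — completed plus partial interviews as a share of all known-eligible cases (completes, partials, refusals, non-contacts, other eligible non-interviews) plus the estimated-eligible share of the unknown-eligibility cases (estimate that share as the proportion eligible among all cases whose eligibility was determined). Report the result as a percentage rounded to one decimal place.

Numerator = 131 + 7 = 138
Eligible (known) = 131 + 7 + 30 + 44 + 4 = 216
e = 216 / (216 + 91) = 216 / 307 = 0.7036
Eligible share of unknowns = 0.7036 × 83 = 58.40
Base = 216 + 58.40 = 274.40
RR4 = 138 / 274.40 = 0.5029

50.3%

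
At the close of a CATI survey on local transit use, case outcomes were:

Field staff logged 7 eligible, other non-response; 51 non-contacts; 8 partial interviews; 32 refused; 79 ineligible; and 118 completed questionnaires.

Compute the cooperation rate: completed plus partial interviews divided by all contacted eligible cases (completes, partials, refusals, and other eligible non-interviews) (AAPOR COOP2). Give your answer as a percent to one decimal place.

76.4%

Numerator → 118 + 8 = 126
Denominator → 118 + 8 + 32 + 7 = 165
COOP2 = 126 / 165 = 0.7636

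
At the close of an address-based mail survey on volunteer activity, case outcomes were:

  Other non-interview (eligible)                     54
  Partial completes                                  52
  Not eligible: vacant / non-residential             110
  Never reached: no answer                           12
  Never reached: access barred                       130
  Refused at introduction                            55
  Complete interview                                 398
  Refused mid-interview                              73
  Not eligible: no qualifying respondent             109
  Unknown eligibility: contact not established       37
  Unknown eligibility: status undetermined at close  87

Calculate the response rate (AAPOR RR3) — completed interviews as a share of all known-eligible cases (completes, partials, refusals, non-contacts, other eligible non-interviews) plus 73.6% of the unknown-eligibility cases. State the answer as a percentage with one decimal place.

Refused = 55 + 73 = 128
No contact after all attempts = 12 + 130 = 142
Eligibility not determined = 37 + 87 = 124
Screened out, ineligible = 109 + 110 = 219
Num = 398
Known eligible = 398 + 52 + 128 + 142 + 54 = 774
Estimated eligible among unknowns = 0.7360 × 124 = 91.26
Denom = 774 + 91.26 = 865.26
RR3 = 398 / 865.26 = 0.4600

46.0%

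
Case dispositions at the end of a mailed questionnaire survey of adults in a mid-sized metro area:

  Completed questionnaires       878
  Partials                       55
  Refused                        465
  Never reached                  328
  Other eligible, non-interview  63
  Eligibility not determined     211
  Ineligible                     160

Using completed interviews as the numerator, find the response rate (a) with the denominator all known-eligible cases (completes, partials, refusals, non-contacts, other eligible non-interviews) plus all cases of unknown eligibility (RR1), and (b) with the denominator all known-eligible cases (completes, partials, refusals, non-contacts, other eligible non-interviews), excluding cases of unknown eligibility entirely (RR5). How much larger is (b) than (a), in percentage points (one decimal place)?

Numerator → 878
Denominator → 878 + 55 + 465 + 328 + 63 + 211 = 2000
RR1 = 878 / 2000 = 0.4390
Denominator → 878 + 55 + 465 + 328 + 63 = 1789
RR5 = 878 / 1789 = 0.4908
Difference = 49.08 − 43.90 = 5.18 percentage points

5.2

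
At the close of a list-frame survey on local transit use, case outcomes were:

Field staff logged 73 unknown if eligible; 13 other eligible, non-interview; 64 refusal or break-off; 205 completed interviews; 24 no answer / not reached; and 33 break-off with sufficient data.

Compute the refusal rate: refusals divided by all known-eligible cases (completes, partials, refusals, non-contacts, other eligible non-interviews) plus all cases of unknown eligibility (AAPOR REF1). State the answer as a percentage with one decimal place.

Num → 64
Base → 205 + 33 + 64 + 24 + 13 + 73 = 412
REF1 = 64 / 412 = 0.1553

15.5%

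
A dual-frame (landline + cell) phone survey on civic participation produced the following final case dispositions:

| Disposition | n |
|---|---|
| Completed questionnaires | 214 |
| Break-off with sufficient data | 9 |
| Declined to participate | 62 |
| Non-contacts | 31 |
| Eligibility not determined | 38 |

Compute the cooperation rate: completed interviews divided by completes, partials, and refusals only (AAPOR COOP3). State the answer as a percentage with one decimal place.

Top = 214
Denominator = 214 + 9 + 62 = 285
COOP3 = 214 / 285 = 0.7509

75.1%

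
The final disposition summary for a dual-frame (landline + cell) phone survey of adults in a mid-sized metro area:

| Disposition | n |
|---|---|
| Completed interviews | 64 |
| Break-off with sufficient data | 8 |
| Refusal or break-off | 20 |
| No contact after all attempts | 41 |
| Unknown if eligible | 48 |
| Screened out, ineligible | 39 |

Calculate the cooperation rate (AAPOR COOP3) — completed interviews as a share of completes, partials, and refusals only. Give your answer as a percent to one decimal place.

Top: 64
Denom: 64 + 8 + 20 = 92
COOP3 = 64 / 92 = 0.6957

69.6%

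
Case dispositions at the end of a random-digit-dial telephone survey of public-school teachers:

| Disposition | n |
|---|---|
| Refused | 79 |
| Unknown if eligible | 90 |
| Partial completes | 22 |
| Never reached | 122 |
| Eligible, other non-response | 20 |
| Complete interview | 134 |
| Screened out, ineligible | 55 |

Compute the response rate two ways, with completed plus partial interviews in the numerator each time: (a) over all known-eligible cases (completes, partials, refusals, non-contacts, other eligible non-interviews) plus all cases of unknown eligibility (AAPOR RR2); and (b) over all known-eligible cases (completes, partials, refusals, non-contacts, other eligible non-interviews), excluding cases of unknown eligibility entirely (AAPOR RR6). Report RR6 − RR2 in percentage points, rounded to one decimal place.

Num → 134 + 22 = 156
Base → 134 + 22 + 79 + 122 + 20 + 90 = 467
RR2 = 156 / 467 = 0.3340
Base → 134 + 22 + 79 + 122 + 20 = 377
RR6 = 156 / 377 = 0.4138
Difference = 41.38 − 33.40 = 7.98 percentage points

8.0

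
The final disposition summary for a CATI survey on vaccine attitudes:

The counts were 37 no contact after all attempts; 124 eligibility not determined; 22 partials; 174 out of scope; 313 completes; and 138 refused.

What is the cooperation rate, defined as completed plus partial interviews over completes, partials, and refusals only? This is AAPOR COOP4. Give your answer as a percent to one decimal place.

Top = 313 + 22 = 335
Denominator = 313 + 22 + 138 = 473
COOP4 = 335 / 473 = 0.7082

70.8%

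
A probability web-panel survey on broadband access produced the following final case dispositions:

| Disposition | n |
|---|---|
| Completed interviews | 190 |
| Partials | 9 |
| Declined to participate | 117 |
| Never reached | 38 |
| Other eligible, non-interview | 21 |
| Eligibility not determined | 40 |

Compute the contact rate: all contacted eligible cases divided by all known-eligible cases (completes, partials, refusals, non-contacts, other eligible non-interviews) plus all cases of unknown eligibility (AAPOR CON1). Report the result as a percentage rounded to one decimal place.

Numerator = 190 + 9 + 117 + 21 = 337
Denominator = 190 + 9 + 117 + 38 + 21 + 40 = 415
CON1 = 337 / 415 = 0.8120

81.2%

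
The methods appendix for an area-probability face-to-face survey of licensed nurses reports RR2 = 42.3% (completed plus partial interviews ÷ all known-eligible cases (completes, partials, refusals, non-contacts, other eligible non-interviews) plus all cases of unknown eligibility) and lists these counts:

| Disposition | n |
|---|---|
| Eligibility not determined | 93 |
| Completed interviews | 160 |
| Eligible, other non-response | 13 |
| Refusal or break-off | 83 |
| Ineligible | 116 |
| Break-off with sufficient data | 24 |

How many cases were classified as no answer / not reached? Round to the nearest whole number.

62

Num: 160 + 24 = 184
RR2 = 184 / D = 0.423
D = 184 / 0.423 = 435.0
Rest of base = 373
no answer / not reached = 435.0 − 373 ≈ 62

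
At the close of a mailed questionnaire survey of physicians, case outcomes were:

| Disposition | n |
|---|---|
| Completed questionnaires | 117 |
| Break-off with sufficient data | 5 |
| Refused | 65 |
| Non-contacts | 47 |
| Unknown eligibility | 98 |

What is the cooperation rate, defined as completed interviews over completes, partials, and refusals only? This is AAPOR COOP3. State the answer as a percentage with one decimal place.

62.6%

Numerator = 117
Denom = 117 + 5 + 65 = 187
COOP3 = 117 / 187 = 0.6257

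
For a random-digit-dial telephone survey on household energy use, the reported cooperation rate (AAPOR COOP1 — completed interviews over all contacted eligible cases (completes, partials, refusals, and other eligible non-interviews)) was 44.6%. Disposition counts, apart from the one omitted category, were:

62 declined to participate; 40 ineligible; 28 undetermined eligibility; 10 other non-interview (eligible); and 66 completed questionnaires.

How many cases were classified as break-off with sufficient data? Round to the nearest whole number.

10

COOP1 = 66 / D = 0.446
D = 66 / 0.446 = 148.0
Other denominator terms total 138
break-off with sufficient data = 148.0 − 138 ≈ 10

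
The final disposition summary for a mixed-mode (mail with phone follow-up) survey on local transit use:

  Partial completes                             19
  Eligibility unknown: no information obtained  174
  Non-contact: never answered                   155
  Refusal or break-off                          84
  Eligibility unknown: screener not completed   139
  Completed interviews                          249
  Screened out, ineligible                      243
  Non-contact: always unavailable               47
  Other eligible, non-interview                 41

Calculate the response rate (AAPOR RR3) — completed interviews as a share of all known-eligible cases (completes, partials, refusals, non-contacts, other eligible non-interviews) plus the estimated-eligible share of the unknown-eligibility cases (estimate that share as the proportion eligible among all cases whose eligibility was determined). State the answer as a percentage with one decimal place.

30.5%

Non-contacts = 155 + 47 = 202
Undetermined eligibility = 139 + 174 = 313
Numerator → 249
Determined eligible → 249 + 19 + 84 + 202 + 41 = 595
e = 595 / (595 + 243) = 595 / 838 = 0.7100
Eligible share of unknowns → 0.7100 × 313 = 222.23
Denom → 595 + 222.23 = 817.23
RR3 = 249 / 817.23 = 0.3047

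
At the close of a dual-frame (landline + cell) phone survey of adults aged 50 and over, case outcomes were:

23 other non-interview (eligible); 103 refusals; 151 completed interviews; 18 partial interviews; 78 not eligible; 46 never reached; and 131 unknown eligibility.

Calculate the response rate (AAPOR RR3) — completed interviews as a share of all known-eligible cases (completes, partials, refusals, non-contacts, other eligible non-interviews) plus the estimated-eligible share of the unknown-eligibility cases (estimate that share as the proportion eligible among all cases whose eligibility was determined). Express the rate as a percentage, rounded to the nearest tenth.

33.7%

Top: 151
Known eligible: 151 + 18 + 103 + 46 + 23 = 341
e = 341 / (341 + 78) = 341 / 419 = 0.8138
Estimated eligible among unknowns: 0.8138 × 131 = 106.61
Denom: 341 + 106.61 = 447.61
RR3 = 151 / 447.61 = 0.3373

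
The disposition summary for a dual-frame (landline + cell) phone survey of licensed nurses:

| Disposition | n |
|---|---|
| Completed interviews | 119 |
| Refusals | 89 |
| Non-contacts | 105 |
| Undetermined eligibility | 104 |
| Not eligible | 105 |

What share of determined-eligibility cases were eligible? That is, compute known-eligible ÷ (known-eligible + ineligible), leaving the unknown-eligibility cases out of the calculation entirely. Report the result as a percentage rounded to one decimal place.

74.9%

Known eligible: 119 + 89 + 105 = 313
e = 313 / (313 + 105) = 313 / 418 = 0.7488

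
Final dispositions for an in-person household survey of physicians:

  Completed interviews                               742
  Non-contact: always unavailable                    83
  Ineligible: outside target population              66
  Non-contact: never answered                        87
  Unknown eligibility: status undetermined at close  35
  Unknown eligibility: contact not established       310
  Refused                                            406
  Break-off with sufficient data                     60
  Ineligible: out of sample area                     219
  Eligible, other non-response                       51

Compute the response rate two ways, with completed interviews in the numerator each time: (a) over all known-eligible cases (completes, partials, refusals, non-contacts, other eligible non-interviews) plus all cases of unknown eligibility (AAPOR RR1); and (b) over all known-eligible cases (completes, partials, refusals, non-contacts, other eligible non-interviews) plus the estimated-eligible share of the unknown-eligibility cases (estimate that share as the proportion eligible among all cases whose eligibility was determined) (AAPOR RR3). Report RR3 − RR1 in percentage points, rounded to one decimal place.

No contact after all attempts = 87 + 83 = 170
Unknown if eligible = 310 + 35 = 345
Ineligible = 66 + 219 = 285
Top = 742
Denom = 742 + 60 + 406 + 170 + 51 + 345 = 1774
RR1 = 742 / 1774 = 0.4183
Determined eligible = 742 + 60 + 406 + 170 + 51 = 1429
e = 1429 / (1429 + 285) = 1429 / 1714 = 0.8337
Estimated eligible among unknowns = 0.8337 × 345 = 287.63
Denom = 1429 + 287.63 = 1716.63
RR3 = 742 / 1716.63 = 0.4322
Difference = 43.22 − 41.83 = 1.39 percentage points

1.4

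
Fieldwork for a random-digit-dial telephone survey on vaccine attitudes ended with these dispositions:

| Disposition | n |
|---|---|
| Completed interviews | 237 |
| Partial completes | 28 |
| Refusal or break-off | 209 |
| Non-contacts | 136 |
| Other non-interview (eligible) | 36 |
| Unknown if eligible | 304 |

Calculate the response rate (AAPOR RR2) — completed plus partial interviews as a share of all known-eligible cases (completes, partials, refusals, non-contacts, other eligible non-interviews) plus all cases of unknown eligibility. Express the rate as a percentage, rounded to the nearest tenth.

Num = 237 + 28 = 265
Denominator = 237 + 28 + 209 + 136 + 36 + 304 = 950
RR2 = 265 / 950 = 0.2789

27.9%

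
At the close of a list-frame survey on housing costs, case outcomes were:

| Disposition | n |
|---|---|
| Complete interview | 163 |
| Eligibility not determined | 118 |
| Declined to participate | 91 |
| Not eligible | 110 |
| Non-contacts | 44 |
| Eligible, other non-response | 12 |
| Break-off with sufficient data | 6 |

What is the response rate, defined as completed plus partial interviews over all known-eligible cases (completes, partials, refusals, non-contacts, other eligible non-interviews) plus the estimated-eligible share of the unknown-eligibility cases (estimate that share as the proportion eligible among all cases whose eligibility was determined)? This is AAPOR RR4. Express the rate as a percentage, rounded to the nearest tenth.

41.9%

Top: 163 + 6 = 169
Known eligible: 163 + 6 + 91 + 44 + 12 = 316
e = 316 / (316 + 110) = 316 / 426 = 0.7418
e × U: 0.7418 × 118 = 87.53
Base: 316 + 87.53 = 403.53
RR4 = 169 / 403.53 = 0.4188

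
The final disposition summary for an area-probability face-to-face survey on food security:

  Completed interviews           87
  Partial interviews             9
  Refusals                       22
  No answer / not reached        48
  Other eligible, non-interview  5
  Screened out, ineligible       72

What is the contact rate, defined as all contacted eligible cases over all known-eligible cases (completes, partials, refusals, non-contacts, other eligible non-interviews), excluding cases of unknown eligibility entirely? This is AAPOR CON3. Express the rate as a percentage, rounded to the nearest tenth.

71.9%

Top → 87 + 9 + 22 + 5 = 123
Denom → 87 + 9 + 22 + 48 + 5 = 171
CON3 = 123 / 171 = 0.7193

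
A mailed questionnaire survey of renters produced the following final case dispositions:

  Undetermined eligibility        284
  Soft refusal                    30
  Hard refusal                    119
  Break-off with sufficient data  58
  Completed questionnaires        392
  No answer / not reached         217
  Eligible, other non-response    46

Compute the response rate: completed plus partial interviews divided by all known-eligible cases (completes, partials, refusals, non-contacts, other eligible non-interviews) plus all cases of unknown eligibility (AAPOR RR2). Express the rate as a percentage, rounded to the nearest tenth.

Refusals = 119 + 30 = 149
Num: 392 + 58 = 450
Denom: 392 + 58 + 149 + 217 + 46 + 284 = 1146
RR2 = 450 / 1146 = 0.3927

39.3%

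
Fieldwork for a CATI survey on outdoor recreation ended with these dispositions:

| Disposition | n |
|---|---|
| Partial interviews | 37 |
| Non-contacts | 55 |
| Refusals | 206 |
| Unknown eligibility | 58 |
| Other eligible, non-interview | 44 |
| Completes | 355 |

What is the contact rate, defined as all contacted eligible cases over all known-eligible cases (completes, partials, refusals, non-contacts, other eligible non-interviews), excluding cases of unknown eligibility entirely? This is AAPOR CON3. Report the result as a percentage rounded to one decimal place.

Top = 355 + 37 + 206 + 44 = 642
Denom = 355 + 37 + 206 + 55 + 44 = 697
CON3 = 642 / 697 = 0.9211

92.1%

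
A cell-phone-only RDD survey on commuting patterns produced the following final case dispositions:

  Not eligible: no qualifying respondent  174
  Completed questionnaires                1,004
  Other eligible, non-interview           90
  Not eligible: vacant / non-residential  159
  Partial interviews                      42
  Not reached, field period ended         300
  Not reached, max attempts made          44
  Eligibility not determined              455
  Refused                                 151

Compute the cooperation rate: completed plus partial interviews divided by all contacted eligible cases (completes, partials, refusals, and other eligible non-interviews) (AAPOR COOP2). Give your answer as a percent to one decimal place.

No contact after all attempts = 300 + 44 = 344
Ineligible = 174 + 159 = 333
Num → 1004 + 42 = 1046
Denom → 1004 + 42 + 151 + 90 = 1287
COOP2 = 1046 / 1287 = 0.8127

81.3%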